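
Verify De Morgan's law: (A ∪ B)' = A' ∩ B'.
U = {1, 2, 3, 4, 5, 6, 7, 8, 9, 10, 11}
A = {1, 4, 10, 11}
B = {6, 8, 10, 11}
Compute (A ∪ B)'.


U = {1, 2, 3, 4, 5, 6, 7, 8, 9, 10, 11}
A = {1, 4, 10, 11}, B = {6, 8, 10, 11}
A ∪ B = {1, 4, 6, 8, 10, 11}
(A ∪ B)' = U \ (A ∪ B) = {2, 3, 5, 7, 9}
Verification via A' ∩ B': A' = {2, 3, 5, 6, 7, 8, 9}, B' = {1, 2, 3, 4, 5, 7, 9}
A' ∩ B' = {2, 3, 5, 7, 9} ✓

{2, 3, 5, 7, 9}


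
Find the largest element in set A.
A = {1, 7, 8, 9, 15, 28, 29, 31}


Set A = {1, 7, 8, 9, 15, 28, 29, 31}
Elements in ascending order: 1, 7, 8, 9, 15, 28, 29, 31
The largest element is 31.

31


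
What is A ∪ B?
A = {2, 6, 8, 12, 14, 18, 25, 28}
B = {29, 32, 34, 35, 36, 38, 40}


Set A = {2, 6, 8, 12, 14, 18, 25, 28}
Set B = {29, 32, 34, 35, 36, 38, 40}
A ∪ B includes all elements in either set.
Elements from A: {2, 6, 8, 12, 14, 18, 25, 28}
Elements from B not already included: {29, 32, 34, 35, 36, 38, 40}
A ∪ B = {2, 6, 8, 12, 14, 18, 25, 28, 29, 32, 34, 35, 36, 38, 40}

{2, 6, 8, 12, 14, 18, 25, 28, 29, 32, 34, 35, 36, 38, 40}


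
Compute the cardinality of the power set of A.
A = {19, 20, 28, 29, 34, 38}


Set A = {19, 20, 28, 29, 34, 38}
|A| = 6
The power set P(A) contains all subsets of A.
|P(A)| = 2^|A| = 2^6 = 64

64


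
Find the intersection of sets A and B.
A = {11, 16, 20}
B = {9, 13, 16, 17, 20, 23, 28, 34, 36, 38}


Set A = {11, 16, 20}
Set B = {9, 13, 16, 17, 20, 23, 28, 34, 36, 38}
A ∩ B includes only elements in both sets.
Check each element of A against B:
11 ✗, 16 ✓, 20 ✓
A ∩ B = {16, 20}

{16, 20}


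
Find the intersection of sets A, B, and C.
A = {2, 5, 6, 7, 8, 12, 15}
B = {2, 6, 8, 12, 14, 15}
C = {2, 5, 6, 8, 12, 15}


Set A = {2, 5, 6, 7, 8, 12, 15}
Set B = {2, 6, 8, 12, 14, 15}
Set C = {2, 5, 6, 8, 12, 15}
First, A ∩ B = {2, 6, 8, 12, 15}
Then, (A ∩ B) ∩ C = {2, 6, 8, 12, 15}

{2, 6, 8, 12, 15}


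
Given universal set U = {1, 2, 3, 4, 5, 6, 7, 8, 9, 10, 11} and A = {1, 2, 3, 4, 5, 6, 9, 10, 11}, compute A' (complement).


Universal set U = {1, 2, 3, 4, 5, 6, 7, 8, 9, 10, 11}
Set A = {1, 2, 3, 4, 5, 6, 9, 10, 11}
A' = U \ A = elements in U but not in A
Checking each element of U:
1 (in A, exclude), 2 (in A, exclude), 3 (in A, exclude), 4 (in A, exclude), 5 (in A, exclude), 6 (in A, exclude), 7 (not in A, include), 8 (not in A, include), 9 (in A, exclude), 10 (in A, exclude), 11 (in A, exclude)
A' = {7, 8}

{7, 8}


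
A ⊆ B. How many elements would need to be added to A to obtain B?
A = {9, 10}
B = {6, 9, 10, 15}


Set A = {9, 10}, |A| = 2
Set B = {6, 9, 10, 15}, |B| = 4
Since A ⊆ B: B \ A = {6, 15}
|B| - |A| = 4 - 2 = 2

2


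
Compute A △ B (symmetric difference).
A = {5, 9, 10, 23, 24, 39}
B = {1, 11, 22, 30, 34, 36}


Set A = {5, 9, 10, 23, 24, 39}
Set B = {1, 11, 22, 30, 34, 36}
A △ B = (A \ B) ∪ (B \ A)
Elements in A but not B: {5, 9, 10, 23, 24, 39}
Elements in B but not A: {1, 11, 22, 30, 34, 36}
A △ B = {1, 5, 9, 10, 11, 22, 23, 24, 30, 34, 36, 39}

{1, 5, 9, 10, 11, 22, 23, 24, 30, 34, 36, 39}


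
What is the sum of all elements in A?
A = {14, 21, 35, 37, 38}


Set A = {14, 21, 35, 37, 38}
Sum = 14 + 21 + 35 + 37 + 38 = 145

145


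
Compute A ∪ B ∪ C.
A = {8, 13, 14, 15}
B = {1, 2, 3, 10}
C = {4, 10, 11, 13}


Set A = {8, 13, 14, 15}
Set B = {1, 2, 3, 10}
Set C = {4, 10, 11, 13}
First, A ∪ B = {1, 2, 3, 8, 10, 13, 14, 15}
Then, (A ∪ B) ∪ C = {1, 2, 3, 4, 8, 10, 11, 13, 14, 15}

{1, 2, 3, 4, 8, 10, 11, 13, 14, 15}


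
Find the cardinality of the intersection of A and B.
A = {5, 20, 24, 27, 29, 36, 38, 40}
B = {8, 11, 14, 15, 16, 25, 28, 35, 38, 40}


Set A = {5, 20, 24, 27, 29, 36, 38, 40}
Set B = {8, 11, 14, 15, 16, 25, 28, 35, 38, 40}
A ∩ B = {38, 40}
|A ∩ B| = 2

2


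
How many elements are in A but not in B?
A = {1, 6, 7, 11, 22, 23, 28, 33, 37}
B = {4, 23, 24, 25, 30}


Set A = {1, 6, 7, 11, 22, 23, 28, 33, 37}
Set B = {4, 23, 24, 25, 30}
A \ B = {1, 6, 7, 11, 22, 28, 33, 37}
|A \ B| = 8

8


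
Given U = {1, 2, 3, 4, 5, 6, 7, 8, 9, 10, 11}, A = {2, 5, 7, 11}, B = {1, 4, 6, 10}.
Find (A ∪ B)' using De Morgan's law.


U = {1, 2, 3, 4, 5, 6, 7, 8, 9, 10, 11}
A = {2, 5, 7, 11}, B = {1, 4, 6, 10}
A ∪ B = {1, 2, 4, 5, 6, 7, 10, 11}
(A ∪ B)' = U \ (A ∪ B) = {3, 8, 9}
Verification via A' ∩ B': A' = {1, 3, 4, 6, 8, 9, 10}, B' = {2, 3, 5, 7, 8, 9, 11}
A' ∩ B' = {3, 8, 9} ✓

{3, 8, 9}


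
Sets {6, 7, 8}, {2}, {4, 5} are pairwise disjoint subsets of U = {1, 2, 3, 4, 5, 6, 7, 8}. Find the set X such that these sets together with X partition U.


U = {1, 2, 3, 4, 5, 6, 7, 8}
Shown blocks: {6, 7, 8}, {2}, {4, 5}
A partition's blocks are pairwise disjoint and cover U, so the missing block = U \ (union of shown blocks).
Union of shown blocks: {2, 4, 5, 6, 7, 8}
Missing block = U \ (union) = {1, 3}

{1, 3}


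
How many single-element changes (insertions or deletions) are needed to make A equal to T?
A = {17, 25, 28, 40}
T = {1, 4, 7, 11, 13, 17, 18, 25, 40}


Set A = {17, 25, 28, 40}
Set T = {1, 4, 7, 11, 13, 17, 18, 25, 40}
Elements to remove from A (in A, not in T): {28} → 1 removals
Elements to add to A (in T, not in A): {1, 4, 7, 11, 13, 18} → 6 additions
Total edits = 1 + 6 = 7

7


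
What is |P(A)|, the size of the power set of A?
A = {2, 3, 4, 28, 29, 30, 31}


Set A = {2, 3, 4, 28, 29, 30, 31}
|A| = 7
The power set P(A) contains all subsets of A.
|P(A)| = 2^|A| = 2^7 = 128

128


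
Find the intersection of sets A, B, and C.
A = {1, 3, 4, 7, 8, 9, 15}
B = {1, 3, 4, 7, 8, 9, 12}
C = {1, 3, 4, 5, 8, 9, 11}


Set A = {1, 3, 4, 7, 8, 9, 15}
Set B = {1, 3, 4, 7, 8, 9, 12}
Set C = {1, 3, 4, 5, 8, 9, 11}
First, A ∩ B = {1, 3, 4, 7, 8, 9}
Then, (A ∩ B) ∩ C = {1, 3, 4, 8, 9}

{1, 3, 4, 8, 9}


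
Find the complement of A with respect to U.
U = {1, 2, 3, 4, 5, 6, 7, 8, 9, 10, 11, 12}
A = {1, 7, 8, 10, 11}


Universal set U = {1, 2, 3, 4, 5, 6, 7, 8, 9, 10, 11, 12}
Set A = {1, 7, 8, 10, 11}
A' = U \ A = elements in U but not in A
Checking each element of U:
1 (in A, exclude), 2 (not in A, include), 3 (not in A, include), 4 (not in A, include), 5 (not in A, include), 6 (not in A, include), 7 (in A, exclude), 8 (in A, exclude), 9 (not in A, include), 10 (in A, exclude), 11 (in A, exclude), 12 (not in A, include)
A' = {2, 3, 4, 5, 6, 9, 12}

{2, 3, 4, 5, 6, 9, 12}


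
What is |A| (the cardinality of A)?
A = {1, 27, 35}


Set A = {1, 27, 35}
Listing elements: 1, 27, 35
Counting: 3 elements
|A| = 3

3


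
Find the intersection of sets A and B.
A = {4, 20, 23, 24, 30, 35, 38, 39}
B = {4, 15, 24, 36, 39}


Set A = {4, 20, 23, 24, 30, 35, 38, 39}
Set B = {4, 15, 24, 36, 39}
A ∩ B includes only elements in both sets.
Check each element of A against B:
4 ✓, 20 ✗, 23 ✗, 24 ✓, 30 ✗, 35 ✗, 38 ✗, 39 ✓
A ∩ B = {4, 24, 39}

{4, 24, 39}


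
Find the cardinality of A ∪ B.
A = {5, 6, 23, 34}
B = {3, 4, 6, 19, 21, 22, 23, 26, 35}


Set A = {5, 6, 23, 34}, |A| = 4
Set B = {3, 4, 6, 19, 21, 22, 23, 26, 35}, |B| = 9
A ∩ B = {6, 23}, |A ∩ B| = 2
|A ∪ B| = |A| + |B| - |A ∩ B| = 4 + 9 - 2 = 11

11


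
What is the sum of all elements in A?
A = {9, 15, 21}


Set A = {9, 15, 21}
Sum = 9 + 15 + 21 = 45

45


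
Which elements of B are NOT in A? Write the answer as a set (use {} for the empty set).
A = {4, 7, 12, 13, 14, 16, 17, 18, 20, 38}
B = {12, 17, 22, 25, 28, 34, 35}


Set A = {4, 7, 12, 13, 14, 16, 17, 18, 20, 38}
Set B = {12, 17, 22, 25, 28, 34, 35}
Check each element of B against A:
12 ∈ A, 17 ∈ A, 22 ∉ A (include), 25 ∉ A (include), 28 ∉ A (include), 34 ∉ A (include), 35 ∉ A (include)
Elements of B not in A: {22, 25, 28, 34, 35}

{22, 25, 28, 34, 35}


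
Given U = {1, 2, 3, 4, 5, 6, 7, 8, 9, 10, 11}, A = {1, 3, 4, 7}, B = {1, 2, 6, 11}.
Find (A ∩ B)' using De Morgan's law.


U = {1, 2, 3, 4, 5, 6, 7, 8, 9, 10, 11}
A = {1, 3, 4, 7}, B = {1, 2, 6, 11}
A ∩ B = {1}
(A ∩ B)' = U \ (A ∩ B) = {2, 3, 4, 5, 6, 7, 8, 9, 10, 11}
Verification via A' ∪ B': A' = {2, 5, 6, 8, 9, 10, 11}, B' = {3, 4, 5, 7, 8, 9, 10}
A' ∪ B' = {2, 3, 4, 5, 6, 7, 8, 9, 10, 11} ✓

{2, 3, 4, 5, 6, 7, 8, 9, 10, 11}


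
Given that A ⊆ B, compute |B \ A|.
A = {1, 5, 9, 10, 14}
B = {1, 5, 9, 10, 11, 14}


Set A = {1, 5, 9, 10, 14}, |A| = 5
Set B = {1, 5, 9, 10, 11, 14}, |B| = 6
Since A ⊆ B: B \ A = {11}
|B| - |A| = 6 - 5 = 1

1


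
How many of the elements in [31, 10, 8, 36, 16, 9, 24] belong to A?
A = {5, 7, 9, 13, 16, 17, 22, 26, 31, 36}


Set A = {5, 7, 9, 13, 16, 17, 22, 26, 31, 36}
Candidates: [31, 10, 8, 36, 16, 9, 24]
Check each candidate:
31 ∈ A, 10 ∉ A, 8 ∉ A, 36 ∈ A, 16 ∈ A, 9 ∈ A, 24 ∉ A
Count of candidates in A: 4

4


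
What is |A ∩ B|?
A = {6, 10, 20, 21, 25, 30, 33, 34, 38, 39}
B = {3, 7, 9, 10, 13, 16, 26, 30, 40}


Set A = {6, 10, 20, 21, 25, 30, 33, 34, 38, 39}
Set B = {3, 7, 9, 10, 13, 16, 26, 30, 40}
A ∩ B = {10, 30}
|A ∩ B| = 2

2


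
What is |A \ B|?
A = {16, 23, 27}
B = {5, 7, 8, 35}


Set A = {16, 23, 27}
Set B = {5, 7, 8, 35}
A \ B = {16, 23, 27}
|A \ B| = 3

3


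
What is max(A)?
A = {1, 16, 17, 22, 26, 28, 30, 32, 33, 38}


Set A = {1, 16, 17, 22, 26, 28, 30, 32, 33, 38}
Elements in ascending order: 1, 16, 17, 22, 26, 28, 30, 32, 33, 38
The largest element is 38.

38


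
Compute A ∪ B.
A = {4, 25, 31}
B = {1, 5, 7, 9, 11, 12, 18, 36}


Set A = {4, 25, 31}
Set B = {1, 5, 7, 9, 11, 12, 18, 36}
A ∪ B includes all elements in either set.
Elements from A: {4, 25, 31}
Elements from B not already included: {1, 5, 7, 9, 11, 12, 18, 36}
A ∪ B = {1, 4, 5, 7, 9, 11, 12, 18, 25, 31, 36}

{1, 4, 5, 7, 9, 11, 12, 18, 25, 31, 36}


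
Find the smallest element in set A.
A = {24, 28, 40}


Set A = {24, 28, 40}
Elements in ascending order: 24, 28, 40
The smallest element is 24.

24


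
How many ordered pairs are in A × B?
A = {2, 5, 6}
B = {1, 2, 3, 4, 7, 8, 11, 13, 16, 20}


Set A = {2, 5, 6} has 3 elements.
Set B = {1, 2, 3, 4, 7, 8, 11, 13, 16, 20} has 10 elements.
|A × B| = |A| × |B| = 3 × 10 = 30

30


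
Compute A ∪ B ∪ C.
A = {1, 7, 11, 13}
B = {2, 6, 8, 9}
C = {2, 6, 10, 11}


Set A = {1, 7, 11, 13}
Set B = {2, 6, 8, 9}
Set C = {2, 6, 10, 11}
First, A ∪ B = {1, 2, 6, 7, 8, 9, 11, 13}
Then, (A ∪ B) ∪ C = {1, 2, 6, 7, 8, 9, 10, 11, 13}

{1, 2, 6, 7, 8, 9, 10, 11, 13}


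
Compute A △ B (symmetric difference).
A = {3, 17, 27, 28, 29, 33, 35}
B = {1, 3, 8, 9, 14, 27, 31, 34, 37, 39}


Set A = {3, 17, 27, 28, 29, 33, 35}
Set B = {1, 3, 8, 9, 14, 27, 31, 34, 37, 39}
A △ B = (A \ B) ∪ (B \ A)
Elements in A but not B: {17, 28, 29, 33, 35}
Elements in B but not A: {1, 8, 9, 14, 31, 34, 37, 39}
A △ B = {1, 8, 9, 14, 17, 28, 29, 31, 33, 34, 35, 37, 39}

{1, 8, 9, 14, 17, 28, 29, 31, 33, 34, 35, 37, 39}


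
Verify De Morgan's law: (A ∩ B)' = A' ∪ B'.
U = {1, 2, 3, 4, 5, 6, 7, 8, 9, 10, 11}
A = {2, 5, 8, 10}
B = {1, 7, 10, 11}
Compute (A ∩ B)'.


U = {1, 2, 3, 4, 5, 6, 7, 8, 9, 10, 11}
A = {2, 5, 8, 10}, B = {1, 7, 10, 11}
A ∩ B = {10}
(A ∩ B)' = U \ (A ∩ B) = {1, 2, 3, 4, 5, 6, 7, 8, 9, 11}
Verification via A' ∪ B': A' = {1, 3, 4, 6, 7, 9, 11}, B' = {2, 3, 4, 5, 6, 8, 9}
A' ∪ B' = {1, 2, 3, 4, 5, 6, 7, 8, 9, 11} ✓

{1, 2, 3, 4, 5, 6, 7, 8, 9, 11}


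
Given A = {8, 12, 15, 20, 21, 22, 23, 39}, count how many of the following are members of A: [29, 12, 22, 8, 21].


Set A = {8, 12, 15, 20, 21, 22, 23, 39}
Candidates: [29, 12, 22, 8, 21]
Check each candidate:
29 ∉ A, 12 ∈ A, 22 ∈ A, 8 ∈ A, 21 ∈ A
Count of candidates in A: 4

4


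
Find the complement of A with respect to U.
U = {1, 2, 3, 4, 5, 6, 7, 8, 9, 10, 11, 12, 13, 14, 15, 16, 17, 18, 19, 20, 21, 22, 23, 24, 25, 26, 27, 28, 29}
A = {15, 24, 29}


Universal set U = {1, 2, 3, 4, 5, 6, 7, 8, 9, 10, 11, 12, 13, 14, 15, 16, 17, 18, 19, 20, 21, 22, 23, 24, 25, 26, 27, 28, 29}
Set A = {15, 24, 29}
A' = U \ A = elements in U but not in A
Checking each element of U:
1 (not in A, include), 2 (not in A, include), 3 (not in A, include), 4 (not in A, include), 5 (not in A, include), 6 (not in A, include), 7 (not in A, include), 8 (not in A, include), 9 (not in A, include), 10 (not in A, include), 11 (not in A, include), 12 (not in A, include), 13 (not in A, include), 14 (not in A, include), 15 (in A, exclude), 16 (not in A, include), 17 (not in A, include), 18 (not in A, include), 19 (not in A, include), 20 (not in A, include), 21 (not in A, include), 22 (not in A, include), 23 (not in A, include), 24 (in A, exclude), 25 (not in A, include), 26 (not in A, include), 27 (not in A, include), 28 (not in A, include), 29 (in A, exclude)
A' = {1, 2, 3, 4, 5, 6, 7, 8, 9, 10, 11, 12, 13, 14, 16, 17, 18, 19, 20, 21, 22, 23, 25, 26, 27, 28}

{1, 2, 3, 4, 5, 6, 7, 8, 9, 10, 11, 12, 13, 14, 16, 17, 18, 19, 20, 21, 22, 23, 25, 26, 27, 28}


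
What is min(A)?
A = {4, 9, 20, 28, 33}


Set A = {4, 9, 20, 28, 33}
Elements in ascending order: 4, 9, 20, 28, 33
The smallest element is 4.

4


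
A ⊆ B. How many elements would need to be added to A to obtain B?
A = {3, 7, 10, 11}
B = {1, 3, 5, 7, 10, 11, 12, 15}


Set A = {3, 7, 10, 11}, |A| = 4
Set B = {1, 3, 5, 7, 10, 11, 12, 15}, |B| = 8
Since A ⊆ B: B \ A = {1, 5, 12, 15}
|B| - |A| = 8 - 4 = 4

4


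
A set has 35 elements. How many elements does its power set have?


The set has 35 elements.
The power set contains all possible subsets.
|P(A)| = 2^|A| = 2^35 = 34359738368

34359738368


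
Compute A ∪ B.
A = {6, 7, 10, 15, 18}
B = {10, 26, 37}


Set A = {6, 7, 10, 15, 18}
Set B = {10, 26, 37}
A ∪ B includes all elements in either set.
Elements from A: {6, 7, 10, 15, 18}
Elements from B not already included: {26, 37}
A ∪ B = {6, 7, 10, 15, 18, 26, 37}

{6, 7, 10, 15, 18, 26, 37}


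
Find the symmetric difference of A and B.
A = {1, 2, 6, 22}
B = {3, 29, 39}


Set A = {1, 2, 6, 22}
Set B = {3, 29, 39}
A △ B = (A \ B) ∪ (B \ A)
Elements in A but not B: {1, 2, 6, 22}
Elements in B but not A: {3, 29, 39}
A △ B = {1, 2, 3, 6, 22, 29, 39}

{1, 2, 3, 6, 22, 29, 39}


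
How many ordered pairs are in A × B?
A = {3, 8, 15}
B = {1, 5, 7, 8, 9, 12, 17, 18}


Set A = {3, 8, 15} has 3 elements.
Set B = {1, 5, 7, 8, 9, 12, 17, 18} has 8 elements.
|A × B| = |A| × |B| = 3 × 8 = 24

24


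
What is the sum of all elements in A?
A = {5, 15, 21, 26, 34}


Set A = {5, 15, 21, 26, 34}
Sum = 5 + 15 + 21 + 26 + 34 = 101

101


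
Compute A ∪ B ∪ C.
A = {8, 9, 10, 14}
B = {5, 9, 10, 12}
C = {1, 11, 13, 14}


Set A = {8, 9, 10, 14}
Set B = {5, 9, 10, 12}
Set C = {1, 11, 13, 14}
First, A ∪ B = {5, 8, 9, 10, 12, 14}
Then, (A ∪ B) ∪ C = {1, 5, 8, 9, 10, 11, 12, 13, 14}

{1, 5, 8, 9, 10, 11, 12, 13, 14}


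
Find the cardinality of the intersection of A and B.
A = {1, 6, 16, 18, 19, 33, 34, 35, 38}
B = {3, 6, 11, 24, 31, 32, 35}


Set A = {1, 6, 16, 18, 19, 33, 34, 35, 38}
Set B = {3, 6, 11, 24, 31, 32, 35}
A ∩ B = {6, 35}
|A ∩ B| = 2

2


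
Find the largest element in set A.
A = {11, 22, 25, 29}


Set A = {11, 22, 25, 29}
Elements in ascending order: 11, 22, 25, 29
The largest element is 29.

29


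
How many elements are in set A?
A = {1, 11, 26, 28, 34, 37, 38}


Set A = {1, 11, 26, 28, 34, 37, 38}
Listing elements: 1, 11, 26, 28, 34, 37, 38
Counting: 7 elements
|A| = 7

7


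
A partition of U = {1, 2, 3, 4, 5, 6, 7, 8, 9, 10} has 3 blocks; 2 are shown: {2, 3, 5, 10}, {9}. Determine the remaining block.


U = {1, 2, 3, 4, 5, 6, 7, 8, 9, 10}
Shown blocks: {2, 3, 5, 10}, {9}
A partition's blocks are pairwise disjoint and cover U, so the missing block = U \ (union of shown blocks).
Union of shown blocks: {2, 3, 5, 9, 10}
Missing block = U \ (union) = {1, 4, 6, 7, 8}

{1, 4, 6, 7, 8}


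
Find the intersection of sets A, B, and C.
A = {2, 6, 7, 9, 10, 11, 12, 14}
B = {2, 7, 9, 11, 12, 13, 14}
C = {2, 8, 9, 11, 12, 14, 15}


Set A = {2, 6, 7, 9, 10, 11, 12, 14}
Set B = {2, 7, 9, 11, 12, 13, 14}
Set C = {2, 8, 9, 11, 12, 14, 15}
First, A ∩ B = {2, 7, 9, 11, 12, 14}
Then, (A ∩ B) ∩ C = {2, 9, 11, 12, 14}

{2, 9, 11, 12, 14}


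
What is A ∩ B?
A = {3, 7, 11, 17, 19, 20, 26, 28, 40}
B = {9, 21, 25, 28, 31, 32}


Set A = {3, 7, 11, 17, 19, 20, 26, 28, 40}
Set B = {9, 21, 25, 28, 31, 32}
A ∩ B includes only elements in both sets.
Check each element of A against B:
3 ✗, 7 ✗, 11 ✗, 17 ✗, 19 ✗, 20 ✗, 26 ✗, 28 ✓, 40 ✗
A ∩ B = {28}

{28}


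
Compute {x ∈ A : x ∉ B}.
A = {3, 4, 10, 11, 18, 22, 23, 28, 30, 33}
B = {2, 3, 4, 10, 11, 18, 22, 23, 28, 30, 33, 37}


Set A = {3, 4, 10, 11, 18, 22, 23, 28, 30, 33}
Set B = {2, 3, 4, 10, 11, 18, 22, 23, 28, 30, 33, 37}
Check each element of A against B:
3 ∈ B, 4 ∈ B, 10 ∈ B, 11 ∈ B, 18 ∈ B, 22 ∈ B, 23 ∈ B, 28 ∈ B, 30 ∈ B, 33 ∈ B
Elements of A not in B: {}

{}


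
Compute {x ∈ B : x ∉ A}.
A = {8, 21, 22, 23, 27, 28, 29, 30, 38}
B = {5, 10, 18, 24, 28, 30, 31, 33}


Set A = {8, 21, 22, 23, 27, 28, 29, 30, 38}
Set B = {5, 10, 18, 24, 28, 30, 31, 33}
Check each element of B against A:
5 ∉ A (include), 10 ∉ A (include), 18 ∉ A (include), 24 ∉ A (include), 28 ∈ A, 30 ∈ A, 31 ∉ A (include), 33 ∉ A (include)
Elements of B not in A: {5, 10, 18, 24, 31, 33}

{5, 10, 18, 24, 31, 33}


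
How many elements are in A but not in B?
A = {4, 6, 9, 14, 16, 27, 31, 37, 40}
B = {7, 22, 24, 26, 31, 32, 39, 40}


Set A = {4, 6, 9, 14, 16, 27, 31, 37, 40}
Set B = {7, 22, 24, 26, 31, 32, 39, 40}
A \ B = {4, 6, 9, 14, 16, 27, 37}
|A \ B| = 7

7


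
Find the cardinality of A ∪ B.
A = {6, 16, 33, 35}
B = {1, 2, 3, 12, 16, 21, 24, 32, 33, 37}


Set A = {6, 16, 33, 35}, |A| = 4
Set B = {1, 2, 3, 12, 16, 21, 24, 32, 33, 37}, |B| = 10
A ∩ B = {16, 33}, |A ∩ B| = 2
|A ∪ B| = |A| + |B| - |A ∩ B| = 4 + 10 - 2 = 12

12


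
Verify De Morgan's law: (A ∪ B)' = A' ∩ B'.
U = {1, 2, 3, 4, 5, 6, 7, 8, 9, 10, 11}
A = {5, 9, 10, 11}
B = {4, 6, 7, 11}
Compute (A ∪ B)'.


U = {1, 2, 3, 4, 5, 6, 7, 8, 9, 10, 11}
A = {5, 9, 10, 11}, B = {4, 6, 7, 11}
A ∪ B = {4, 5, 6, 7, 9, 10, 11}
(A ∪ B)' = U \ (A ∪ B) = {1, 2, 3, 8}
Verification via A' ∩ B': A' = {1, 2, 3, 4, 6, 7, 8}, B' = {1, 2, 3, 5, 8, 9, 10}
A' ∩ B' = {1, 2, 3, 8} ✓

{1, 2, 3, 8}


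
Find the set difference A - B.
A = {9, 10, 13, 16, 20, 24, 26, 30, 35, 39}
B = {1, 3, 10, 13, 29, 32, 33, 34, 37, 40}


Set A = {9, 10, 13, 16, 20, 24, 26, 30, 35, 39}
Set B = {1, 3, 10, 13, 29, 32, 33, 34, 37, 40}
A \ B includes elements in A that are not in B.
Check each element of A:
9 (not in B, keep), 10 (in B, remove), 13 (in B, remove), 16 (not in B, keep), 20 (not in B, keep), 24 (not in B, keep), 26 (not in B, keep), 30 (not in B, keep), 35 (not in B, keep), 39 (not in B, keep)
A \ B = {9, 16, 20, 24, 26, 30, 35, 39}

{9, 16, 20, 24, 26, 30, 35, 39}


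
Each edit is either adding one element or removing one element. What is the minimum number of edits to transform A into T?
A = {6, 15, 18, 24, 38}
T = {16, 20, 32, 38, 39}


Set A = {6, 15, 18, 24, 38}
Set T = {16, 20, 32, 38, 39}
Elements to remove from A (in A, not in T): {6, 15, 18, 24} → 4 removals
Elements to add to A (in T, not in A): {16, 20, 32, 39} → 4 additions
Total edits = 4 + 4 = 8

8


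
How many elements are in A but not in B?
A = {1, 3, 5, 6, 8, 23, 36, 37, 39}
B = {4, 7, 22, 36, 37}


Set A = {1, 3, 5, 6, 8, 23, 36, 37, 39}
Set B = {4, 7, 22, 36, 37}
A \ B = {1, 3, 5, 6, 8, 23, 39}
|A \ B| = 7

7


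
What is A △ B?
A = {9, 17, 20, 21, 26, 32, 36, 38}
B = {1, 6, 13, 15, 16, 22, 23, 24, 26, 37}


Set A = {9, 17, 20, 21, 26, 32, 36, 38}
Set B = {1, 6, 13, 15, 16, 22, 23, 24, 26, 37}
A △ B = (A \ B) ∪ (B \ A)
Elements in A but not B: {9, 17, 20, 21, 32, 36, 38}
Elements in B but not A: {1, 6, 13, 15, 16, 22, 23, 24, 37}
A △ B = {1, 6, 9, 13, 15, 16, 17, 20, 21, 22, 23, 24, 32, 36, 37, 38}

{1, 6, 9, 13, 15, 16, 17, 20, 21, 22, 23, 24, 32, 36, 37, 38}


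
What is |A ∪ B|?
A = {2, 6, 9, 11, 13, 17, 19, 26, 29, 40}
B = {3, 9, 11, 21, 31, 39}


Set A = {2, 6, 9, 11, 13, 17, 19, 26, 29, 40}, |A| = 10
Set B = {3, 9, 11, 21, 31, 39}, |B| = 6
A ∩ B = {9, 11}, |A ∩ B| = 2
|A ∪ B| = |A| + |B| - |A ∩ B| = 10 + 6 - 2 = 14

14


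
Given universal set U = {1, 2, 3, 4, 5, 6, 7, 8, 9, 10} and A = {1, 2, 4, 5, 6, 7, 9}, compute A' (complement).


Universal set U = {1, 2, 3, 4, 5, 6, 7, 8, 9, 10}
Set A = {1, 2, 4, 5, 6, 7, 9}
A' = U \ A = elements in U but not in A
Checking each element of U:
1 (in A, exclude), 2 (in A, exclude), 3 (not in A, include), 4 (in A, exclude), 5 (in A, exclude), 6 (in A, exclude), 7 (in A, exclude), 8 (not in A, include), 9 (in A, exclude), 10 (not in A, include)
A' = {3, 8, 10}

{3, 8, 10}


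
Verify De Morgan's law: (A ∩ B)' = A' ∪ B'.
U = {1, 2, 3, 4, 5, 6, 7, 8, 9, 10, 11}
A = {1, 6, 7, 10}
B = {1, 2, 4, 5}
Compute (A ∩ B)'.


U = {1, 2, 3, 4, 5, 6, 7, 8, 9, 10, 11}
A = {1, 6, 7, 10}, B = {1, 2, 4, 5}
A ∩ B = {1}
(A ∩ B)' = U \ (A ∩ B) = {2, 3, 4, 5, 6, 7, 8, 9, 10, 11}
Verification via A' ∪ B': A' = {2, 3, 4, 5, 8, 9, 11}, B' = {3, 6, 7, 8, 9, 10, 11}
A' ∪ B' = {2, 3, 4, 5, 6, 7, 8, 9, 10, 11} ✓

{2, 3, 4, 5, 6, 7, 8, 9, 10, 11}


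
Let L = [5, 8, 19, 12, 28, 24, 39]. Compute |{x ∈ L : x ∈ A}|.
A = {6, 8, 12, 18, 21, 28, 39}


Set A = {6, 8, 12, 18, 21, 28, 39}
Candidates: [5, 8, 19, 12, 28, 24, 39]
Check each candidate:
5 ∉ A, 8 ∈ A, 19 ∉ A, 12 ∈ A, 28 ∈ A, 24 ∉ A, 39 ∈ A
Count of candidates in A: 4

4


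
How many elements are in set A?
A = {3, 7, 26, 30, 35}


Set A = {3, 7, 26, 30, 35}
Listing elements: 3, 7, 26, 30, 35
Counting: 5 elements
|A| = 5

5


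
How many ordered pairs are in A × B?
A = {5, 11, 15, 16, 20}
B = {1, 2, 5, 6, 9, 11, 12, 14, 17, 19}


Set A = {5, 11, 15, 16, 20} has 5 elements.
Set B = {1, 2, 5, 6, 9, 11, 12, 14, 17, 19} has 10 elements.
|A × B| = |A| × |B| = 5 × 10 = 50

50


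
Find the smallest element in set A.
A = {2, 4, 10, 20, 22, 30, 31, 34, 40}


Set A = {2, 4, 10, 20, 22, 30, 31, 34, 40}
Elements in ascending order: 2, 4, 10, 20, 22, 30, 31, 34, 40
The smallest element is 2.

2


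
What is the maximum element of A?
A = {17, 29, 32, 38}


Set A = {17, 29, 32, 38}
Elements in ascending order: 17, 29, 32, 38
The largest element is 38.

38


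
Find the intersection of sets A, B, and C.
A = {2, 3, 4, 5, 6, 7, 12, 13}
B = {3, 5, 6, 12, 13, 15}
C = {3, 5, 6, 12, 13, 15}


Set A = {2, 3, 4, 5, 6, 7, 12, 13}
Set B = {3, 5, 6, 12, 13, 15}
Set C = {3, 5, 6, 12, 13, 15}
First, A ∩ B = {3, 5, 6, 12, 13}
Then, (A ∩ B) ∩ C = {3, 5, 6, 12, 13}

{3, 5, 6, 12, 13}


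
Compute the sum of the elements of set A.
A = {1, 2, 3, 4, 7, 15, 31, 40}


Set A = {1, 2, 3, 4, 7, 15, 31, 40}
Sum = 1 + 2 + 3 + 4 + 7 + 15 + 31 + 40 = 103

103


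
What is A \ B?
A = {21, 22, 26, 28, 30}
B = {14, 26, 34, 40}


Set A = {21, 22, 26, 28, 30}
Set B = {14, 26, 34, 40}
A \ B includes elements in A that are not in B.
Check each element of A:
21 (not in B, keep), 22 (not in B, keep), 26 (in B, remove), 28 (not in B, keep), 30 (not in B, keep)
A \ B = {21, 22, 28, 30}

{21, 22, 28, 30}


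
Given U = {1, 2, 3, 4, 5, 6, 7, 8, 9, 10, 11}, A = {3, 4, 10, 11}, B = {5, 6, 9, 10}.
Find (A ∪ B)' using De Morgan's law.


U = {1, 2, 3, 4, 5, 6, 7, 8, 9, 10, 11}
A = {3, 4, 10, 11}, B = {5, 6, 9, 10}
A ∪ B = {3, 4, 5, 6, 9, 10, 11}
(A ∪ B)' = U \ (A ∪ B) = {1, 2, 7, 8}
Verification via A' ∩ B': A' = {1, 2, 5, 6, 7, 8, 9}, B' = {1, 2, 3, 4, 7, 8, 11}
A' ∩ B' = {1, 2, 7, 8} ✓

{1, 2, 7, 8}


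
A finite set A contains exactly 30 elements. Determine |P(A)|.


The set has 30 elements.
The power set contains all possible subsets.
|P(A)| = 2^|A| = 2^30 = 1073741824

1073741824


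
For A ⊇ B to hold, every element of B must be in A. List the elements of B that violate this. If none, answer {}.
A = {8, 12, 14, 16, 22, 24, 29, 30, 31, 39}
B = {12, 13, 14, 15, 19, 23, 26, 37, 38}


Set A = {8, 12, 14, 16, 22, 24, 29, 30, 31, 39}
Set B = {12, 13, 14, 15, 19, 23, 26, 37, 38}
Check each element of B against A:
12 ∈ A, 13 ∉ A (include), 14 ∈ A, 15 ∉ A (include), 19 ∉ A (include), 23 ∉ A (include), 26 ∉ A (include), 37 ∉ A (include), 38 ∉ A (include)
Elements of B not in A: {13, 15, 19, 23, 26, 37, 38}

{13, 15, 19, 23, 26, 37, 38}


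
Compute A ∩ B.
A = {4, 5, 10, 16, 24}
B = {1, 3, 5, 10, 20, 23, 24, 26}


Set A = {4, 5, 10, 16, 24}
Set B = {1, 3, 5, 10, 20, 23, 24, 26}
A ∩ B includes only elements in both sets.
Check each element of A against B:
4 ✗, 5 ✓, 10 ✓, 16 ✗, 24 ✓
A ∩ B = {5, 10, 24}

{5, 10, 24}


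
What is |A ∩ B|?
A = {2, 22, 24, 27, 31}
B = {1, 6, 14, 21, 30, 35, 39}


Set A = {2, 22, 24, 27, 31}
Set B = {1, 6, 14, 21, 30, 35, 39}
A ∩ B = {}
|A ∩ B| = 0

0


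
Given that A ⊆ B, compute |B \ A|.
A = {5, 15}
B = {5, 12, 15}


Set A = {5, 15}, |A| = 2
Set B = {5, 12, 15}, |B| = 3
Since A ⊆ B: B \ A = {12}
|B| - |A| = 3 - 2 = 1

1


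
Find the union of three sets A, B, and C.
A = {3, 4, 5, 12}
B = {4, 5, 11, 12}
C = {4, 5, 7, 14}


Set A = {3, 4, 5, 12}
Set B = {4, 5, 11, 12}
Set C = {4, 5, 7, 14}
First, A ∪ B = {3, 4, 5, 11, 12}
Then, (A ∪ B) ∪ C = {3, 4, 5, 7, 11, 12, 14}

{3, 4, 5, 7, 11, 12, 14}


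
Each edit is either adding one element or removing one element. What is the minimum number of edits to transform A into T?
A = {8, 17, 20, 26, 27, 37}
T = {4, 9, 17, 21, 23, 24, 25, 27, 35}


Set A = {8, 17, 20, 26, 27, 37}
Set T = {4, 9, 17, 21, 23, 24, 25, 27, 35}
Elements to remove from A (in A, not in T): {8, 20, 26, 37} → 4 removals
Elements to add to A (in T, not in A): {4, 9, 21, 23, 24, 25, 35} → 7 additions
Total edits = 4 + 7 = 11

11


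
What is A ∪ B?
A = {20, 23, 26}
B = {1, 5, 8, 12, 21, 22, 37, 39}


Set A = {20, 23, 26}
Set B = {1, 5, 8, 12, 21, 22, 37, 39}
A ∪ B includes all elements in either set.
Elements from A: {20, 23, 26}
Elements from B not already included: {1, 5, 8, 12, 21, 22, 37, 39}
A ∪ B = {1, 5, 8, 12, 20, 21, 22, 23, 26, 37, 39}

{1, 5, 8, 12, 20, 21, 22, 23, 26, 37, 39}


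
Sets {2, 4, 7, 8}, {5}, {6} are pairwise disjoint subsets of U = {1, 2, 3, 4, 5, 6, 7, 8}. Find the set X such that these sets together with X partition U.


U = {1, 2, 3, 4, 5, 6, 7, 8}
Shown blocks: {2, 4, 7, 8}, {5}, {6}
A partition's blocks are pairwise disjoint and cover U, so the missing block = U \ (union of shown blocks).
Union of shown blocks: {2, 4, 5, 6, 7, 8}
Missing block = U \ (union) = {1, 3}

{1, 3}


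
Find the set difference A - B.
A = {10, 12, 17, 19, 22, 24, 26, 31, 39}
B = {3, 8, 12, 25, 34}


Set A = {10, 12, 17, 19, 22, 24, 26, 31, 39}
Set B = {3, 8, 12, 25, 34}
A \ B includes elements in A that are not in B.
Check each element of A:
10 (not in B, keep), 12 (in B, remove), 17 (not in B, keep), 19 (not in B, keep), 22 (not in B, keep), 24 (not in B, keep), 26 (not in B, keep), 31 (not in B, keep), 39 (not in B, keep)
A \ B = {10, 17, 19, 22, 24, 26, 31, 39}

{10, 17, 19, 22, 24, 26, 31, 39}


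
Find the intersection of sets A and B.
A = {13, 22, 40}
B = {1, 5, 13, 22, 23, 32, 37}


Set A = {13, 22, 40}
Set B = {1, 5, 13, 22, 23, 32, 37}
A ∩ B includes only elements in both sets.
Check each element of A against B:
13 ✓, 22 ✓, 40 ✗
A ∩ B = {13, 22}

{13, 22}


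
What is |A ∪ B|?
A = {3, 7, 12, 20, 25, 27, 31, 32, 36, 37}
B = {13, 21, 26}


Set A = {3, 7, 12, 20, 25, 27, 31, 32, 36, 37}, |A| = 10
Set B = {13, 21, 26}, |B| = 3
A ∩ B = {}, |A ∩ B| = 0
|A ∪ B| = |A| + |B| - |A ∩ B| = 10 + 3 - 0 = 13

13


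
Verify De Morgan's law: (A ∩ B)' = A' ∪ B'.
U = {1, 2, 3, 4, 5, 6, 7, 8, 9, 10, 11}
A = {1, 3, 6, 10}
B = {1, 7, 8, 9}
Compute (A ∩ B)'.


U = {1, 2, 3, 4, 5, 6, 7, 8, 9, 10, 11}
A = {1, 3, 6, 10}, B = {1, 7, 8, 9}
A ∩ B = {1}
(A ∩ B)' = U \ (A ∩ B) = {2, 3, 4, 5, 6, 7, 8, 9, 10, 11}
Verification via A' ∪ B': A' = {2, 4, 5, 7, 8, 9, 11}, B' = {2, 3, 4, 5, 6, 10, 11}
A' ∪ B' = {2, 3, 4, 5, 6, 7, 8, 9, 10, 11} ✓

{2, 3, 4, 5, 6, 7, 8, 9, 10, 11}


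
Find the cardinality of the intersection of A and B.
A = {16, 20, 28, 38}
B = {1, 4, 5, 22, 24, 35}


Set A = {16, 20, 28, 38}
Set B = {1, 4, 5, 22, 24, 35}
A ∩ B = {}
|A ∩ B| = 0

0


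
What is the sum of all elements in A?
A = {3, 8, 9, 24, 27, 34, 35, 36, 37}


Set A = {3, 8, 9, 24, 27, 34, 35, 36, 37}
Sum = 3 + 8 + 9 + 24 + 27 + 34 + 35 + 36 + 37 = 213

213


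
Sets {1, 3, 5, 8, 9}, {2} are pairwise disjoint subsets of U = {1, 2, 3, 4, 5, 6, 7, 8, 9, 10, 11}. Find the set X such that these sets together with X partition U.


U = {1, 2, 3, 4, 5, 6, 7, 8, 9, 10, 11}
Shown blocks: {1, 3, 5, 8, 9}, {2}
A partition's blocks are pairwise disjoint and cover U, so the missing block = U \ (union of shown blocks).
Union of shown blocks: {1, 2, 3, 5, 8, 9}
Missing block = U \ (union) = {4, 6, 7, 10, 11}

{4, 6, 7, 10, 11}


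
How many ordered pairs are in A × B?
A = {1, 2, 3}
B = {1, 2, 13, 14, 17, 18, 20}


Set A = {1, 2, 3} has 3 elements.
Set B = {1, 2, 13, 14, 17, 18, 20} has 7 elements.
|A × B| = |A| × |B| = 3 × 7 = 21

21


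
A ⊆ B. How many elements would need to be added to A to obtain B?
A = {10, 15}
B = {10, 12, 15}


Set A = {10, 15}, |A| = 2
Set B = {10, 12, 15}, |B| = 3
Since A ⊆ B: B \ A = {12}
|B| - |A| = 3 - 2 = 1

1


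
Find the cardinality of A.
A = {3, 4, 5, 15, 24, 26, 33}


Set A = {3, 4, 5, 15, 24, 26, 33}
Listing elements: 3, 4, 5, 15, 24, 26, 33
Counting: 7 elements
|A| = 7

7


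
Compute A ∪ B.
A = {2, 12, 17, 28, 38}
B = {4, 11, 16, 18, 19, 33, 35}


Set A = {2, 12, 17, 28, 38}
Set B = {4, 11, 16, 18, 19, 33, 35}
A ∪ B includes all elements in either set.
Elements from A: {2, 12, 17, 28, 38}
Elements from B not already included: {4, 11, 16, 18, 19, 33, 35}
A ∪ B = {2, 4, 11, 12, 16, 17, 18, 19, 28, 33, 35, 38}

{2, 4, 11, 12, 16, 17, 18, 19, 28, 33, 35, 38}


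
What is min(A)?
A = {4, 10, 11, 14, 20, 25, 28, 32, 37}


Set A = {4, 10, 11, 14, 20, 25, 28, 32, 37}
Elements in ascending order: 4, 10, 11, 14, 20, 25, 28, 32, 37
The smallest element is 4.

4


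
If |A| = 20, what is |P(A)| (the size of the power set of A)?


The set has 20 elements.
The power set contains all possible subsets.
|P(A)| = 2^|A| = 2^20 = 1048576

1048576


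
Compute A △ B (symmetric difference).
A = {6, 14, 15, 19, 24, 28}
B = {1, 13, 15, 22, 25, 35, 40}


Set A = {6, 14, 15, 19, 24, 28}
Set B = {1, 13, 15, 22, 25, 35, 40}
A △ B = (A \ B) ∪ (B \ A)
Elements in A but not B: {6, 14, 19, 24, 28}
Elements in B but not A: {1, 13, 22, 25, 35, 40}
A △ B = {1, 6, 13, 14, 19, 22, 24, 25, 28, 35, 40}

{1, 6, 13, 14, 19, 22, 24, 25, 28, 35, 40}


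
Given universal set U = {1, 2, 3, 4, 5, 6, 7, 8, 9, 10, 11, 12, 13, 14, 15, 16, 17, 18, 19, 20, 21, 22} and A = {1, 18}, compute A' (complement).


Universal set U = {1, 2, 3, 4, 5, 6, 7, 8, 9, 10, 11, 12, 13, 14, 15, 16, 17, 18, 19, 20, 21, 22}
Set A = {1, 18}
A' = U \ A = elements in U but not in A
Checking each element of U:
1 (in A, exclude), 2 (not in A, include), 3 (not in A, include), 4 (not in A, include), 5 (not in A, include), 6 (not in A, include), 7 (not in A, include), 8 (not in A, include), 9 (not in A, include), 10 (not in A, include), 11 (not in A, include), 12 (not in A, include), 13 (not in A, include), 14 (not in A, include), 15 (not in A, include), 16 (not in A, include), 17 (not in A, include), 18 (in A, exclude), 19 (not in A, include), 20 (not in A, include), 21 (not in A, include), 22 (not in A, include)
A' = {2, 3, 4, 5, 6, 7, 8, 9, 10, 11, 12, 13, 14, 15, 16, 17, 19, 20, 21, 22}

{2, 3, 4, 5, 6, 7, 8, 9, 10, 11, 12, 13, 14, 15, 16, 17, 19, 20, 21, 22}


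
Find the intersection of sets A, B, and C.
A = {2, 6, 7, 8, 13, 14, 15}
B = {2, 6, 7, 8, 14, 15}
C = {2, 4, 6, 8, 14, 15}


Set A = {2, 6, 7, 8, 13, 14, 15}
Set B = {2, 6, 7, 8, 14, 15}
Set C = {2, 4, 6, 8, 14, 15}
First, A ∩ B = {2, 6, 7, 8, 14, 15}
Then, (A ∩ B) ∩ C = {2, 6, 8, 14, 15}

{2, 6, 8, 14, 15}


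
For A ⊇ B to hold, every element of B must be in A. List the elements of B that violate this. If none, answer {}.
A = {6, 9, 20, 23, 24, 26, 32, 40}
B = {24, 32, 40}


Set A = {6, 9, 20, 23, 24, 26, 32, 40}
Set B = {24, 32, 40}
Check each element of B against A:
24 ∈ A, 32 ∈ A, 40 ∈ A
Elements of B not in A: {}

{}


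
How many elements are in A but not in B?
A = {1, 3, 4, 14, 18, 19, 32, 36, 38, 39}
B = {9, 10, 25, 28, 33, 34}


Set A = {1, 3, 4, 14, 18, 19, 32, 36, 38, 39}
Set B = {9, 10, 25, 28, 33, 34}
A \ B = {1, 3, 4, 14, 18, 19, 32, 36, 38, 39}
|A \ B| = 10

10


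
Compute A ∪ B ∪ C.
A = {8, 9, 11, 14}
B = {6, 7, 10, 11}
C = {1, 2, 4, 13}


Set A = {8, 9, 11, 14}
Set B = {6, 7, 10, 11}
Set C = {1, 2, 4, 13}
First, A ∪ B = {6, 7, 8, 9, 10, 11, 14}
Then, (A ∪ B) ∪ C = {1, 2, 4, 6, 7, 8, 9, 10, 11, 13, 14}

{1, 2, 4, 6, 7, 8, 9, 10, 11, 13, 14}


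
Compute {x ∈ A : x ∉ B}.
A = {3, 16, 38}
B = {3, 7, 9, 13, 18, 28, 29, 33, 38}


Set A = {3, 16, 38}
Set B = {3, 7, 9, 13, 18, 28, 29, 33, 38}
Check each element of A against B:
3 ∈ B, 16 ∉ B (include), 38 ∈ B
Elements of A not in B: {16}

{16}


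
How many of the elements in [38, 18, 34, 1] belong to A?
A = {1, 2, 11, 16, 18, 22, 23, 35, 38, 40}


Set A = {1, 2, 11, 16, 18, 22, 23, 35, 38, 40}
Candidates: [38, 18, 34, 1]
Check each candidate:
38 ∈ A, 18 ∈ A, 34 ∉ A, 1 ∈ A
Count of candidates in A: 3

3


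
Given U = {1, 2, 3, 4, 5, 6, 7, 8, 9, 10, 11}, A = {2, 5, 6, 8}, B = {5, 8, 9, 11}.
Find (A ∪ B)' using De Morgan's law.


U = {1, 2, 3, 4, 5, 6, 7, 8, 9, 10, 11}
A = {2, 5, 6, 8}, B = {5, 8, 9, 11}
A ∪ B = {2, 5, 6, 8, 9, 11}
(A ∪ B)' = U \ (A ∪ B) = {1, 3, 4, 7, 10}
Verification via A' ∩ B': A' = {1, 3, 4, 7, 9, 10, 11}, B' = {1, 2, 3, 4, 6, 7, 10}
A' ∩ B' = {1, 3, 4, 7, 10} ✓

{1, 3, 4, 7, 10}


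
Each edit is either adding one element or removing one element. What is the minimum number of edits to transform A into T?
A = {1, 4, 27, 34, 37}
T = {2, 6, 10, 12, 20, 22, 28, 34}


Set A = {1, 4, 27, 34, 37}
Set T = {2, 6, 10, 12, 20, 22, 28, 34}
Elements to remove from A (in A, not in T): {1, 4, 27, 37} → 4 removals
Elements to add to A (in T, not in A): {2, 6, 10, 12, 20, 22, 28} → 7 additions
Total edits = 4 + 7 = 11

11


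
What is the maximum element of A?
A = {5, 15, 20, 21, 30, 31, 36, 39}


Set A = {5, 15, 20, 21, 30, 31, 36, 39}
Elements in ascending order: 5, 15, 20, 21, 30, 31, 36, 39
The largest element is 39.

39


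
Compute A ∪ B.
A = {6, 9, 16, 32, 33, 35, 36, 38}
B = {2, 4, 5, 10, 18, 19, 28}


Set A = {6, 9, 16, 32, 33, 35, 36, 38}
Set B = {2, 4, 5, 10, 18, 19, 28}
A ∪ B includes all elements in either set.
Elements from A: {6, 9, 16, 32, 33, 35, 36, 38}
Elements from B not already included: {2, 4, 5, 10, 18, 19, 28}
A ∪ B = {2, 4, 5, 6, 9, 10, 16, 18, 19, 28, 32, 33, 35, 36, 38}

{2, 4, 5, 6, 9, 10, 16, 18, 19, 28, 32, 33, 35, 36, 38}


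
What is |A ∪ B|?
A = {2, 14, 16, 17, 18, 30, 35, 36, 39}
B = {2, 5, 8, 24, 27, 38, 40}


Set A = {2, 14, 16, 17, 18, 30, 35, 36, 39}, |A| = 9
Set B = {2, 5, 8, 24, 27, 38, 40}, |B| = 7
A ∩ B = {2}, |A ∩ B| = 1
|A ∪ B| = |A| + |B| - |A ∩ B| = 9 + 7 - 1 = 15

15


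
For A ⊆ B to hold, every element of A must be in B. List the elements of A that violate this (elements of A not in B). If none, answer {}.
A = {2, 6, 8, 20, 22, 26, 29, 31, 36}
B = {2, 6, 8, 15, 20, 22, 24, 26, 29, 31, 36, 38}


Set A = {2, 6, 8, 20, 22, 26, 29, 31, 36}
Set B = {2, 6, 8, 15, 20, 22, 24, 26, 29, 31, 36, 38}
Check each element of A against B:
2 ∈ B, 6 ∈ B, 8 ∈ B, 20 ∈ B, 22 ∈ B, 26 ∈ B, 29 ∈ B, 31 ∈ B, 36 ∈ B
Elements of A not in B: {}

{}


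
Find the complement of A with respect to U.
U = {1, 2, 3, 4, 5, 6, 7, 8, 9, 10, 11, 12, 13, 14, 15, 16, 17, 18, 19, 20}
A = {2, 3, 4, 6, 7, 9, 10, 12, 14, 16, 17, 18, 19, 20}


Universal set U = {1, 2, 3, 4, 5, 6, 7, 8, 9, 10, 11, 12, 13, 14, 15, 16, 17, 18, 19, 20}
Set A = {2, 3, 4, 6, 7, 9, 10, 12, 14, 16, 17, 18, 19, 20}
A' = U \ A = elements in U but not in A
Checking each element of U:
1 (not in A, include), 2 (in A, exclude), 3 (in A, exclude), 4 (in A, exclude), 5 (not in A, include), 6 (in A, exclude), 7 (in A, exclude), 8 (not in A, include), 9 (in A, exclude), 10 (in A, exclude), 11 (not in A, include), 12 (in A, exclude), 13 (not in A, include), 14 (in A, exclude), 15 (not in A, include), 16 (in A, exclude), 17 (in A, exclude), 18 (in A, exclude), 19 (in A, exclude), 20 (in A, exclude)
A' = {1, 5, 8, 11, 13, 15}

{1, 5, 8, 11, 13, 15}


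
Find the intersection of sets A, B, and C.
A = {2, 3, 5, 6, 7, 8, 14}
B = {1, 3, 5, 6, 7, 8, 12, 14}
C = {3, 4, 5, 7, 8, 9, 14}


Set A = {2, 3, 5, 6, 7, 8, 14}
Set B = {1, 3, 5, 6, 7, 8, 12, 14}
Set C = {3, 4, 5, 7, 8, 9, 14}
First, A ∩ B = {3, 5, 6, 7, 8, 14}
Then, (A ∩ B) ∩ C = {3, 5, 7, 8, 14}

{3, 5, 7, 8, 14}


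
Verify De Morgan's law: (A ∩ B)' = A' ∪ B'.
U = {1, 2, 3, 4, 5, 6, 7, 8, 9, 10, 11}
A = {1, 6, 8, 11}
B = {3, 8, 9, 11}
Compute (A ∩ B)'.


U = {1, 2, 3, 4, 5, 6, 7, 8, 9, 10, 11}
A = {1, 6, 8, 11}, B = {3, 8, 9, 11}
A ∩ B = {8, 11}
(A ∩ B)' = U \ (A ∩ B) = {1, 2, 3, 4, 5, 6, 7, 9, 10}
Verification via A' ∪ B': A' = {2, 3, 4, 5, 7, 9, 10}, B' = {1, 2, 4, 5, 6, 7, 10}
A' ∪ B' = {1, 2, 3, 4, 5, 6, 7, 9, 10} ✓

{1, 2, 3, 4, 5, 6, 7, 9, 10}


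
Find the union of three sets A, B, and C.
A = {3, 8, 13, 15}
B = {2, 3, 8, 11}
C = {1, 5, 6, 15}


Set A = {3, 8, 13, 15}
Set B = {2, 3, 8, 11}
Set C = {1, 5, 6, 15}
First, A ∪ B = {2, 3, 8, 11, 13, 15}
Then, (A ∪ B) ∪ C = {1, 2, 3, 5, 6, 8, 11, 13, 15}

{1, 2, 3, 5, 6, 8, 11, 13, 15}


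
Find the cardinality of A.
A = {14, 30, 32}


Set A = {14, 30, 32}
Listing elements: 14, 30, 32
Counting: 3 elements
|A| = 3

3


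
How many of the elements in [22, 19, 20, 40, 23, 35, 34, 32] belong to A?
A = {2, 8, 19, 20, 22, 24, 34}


Set A = {2, 8, 19, 20, 22, 24, 34}
Candidates: [22, 19, 20, 40, 23, 35, 34, 32]
Check each candidate:
22 ∈ A, 19 ∈ A, 20 ∈ A, 40 ∉ A, 23 ∉ A, 35 ∉ A, 34 ∈ A, 32 ∉ A
Count of candidates in A: 4

4


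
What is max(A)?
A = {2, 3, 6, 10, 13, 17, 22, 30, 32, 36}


Set A = {2, 3, 6, 10, 13, 17, 22, 30, 32, 36}
Elements in ascending order: 2, 3, 6, 10, 13, 17, 22, 30, 32, 36
The largest element is 36.

36


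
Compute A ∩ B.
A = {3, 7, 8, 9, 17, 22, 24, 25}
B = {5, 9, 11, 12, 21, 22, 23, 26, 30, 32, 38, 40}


Set A = {3, 7, 8, 9, 17, 22, 24, 25}
Set B = {5, 9, 11, 12, 21, 22, 23, 26, 30, 32, 38, 40}
A ∩ B includes only elements in both sets.
Check each element of A against B:
3 ✗, 7 ✗, 8 ✗, 9 ✓, 17 ✗, 22 ✓, 24 ✗, 25 ✗
A ∩ B = {9, 22}

{9, 22}


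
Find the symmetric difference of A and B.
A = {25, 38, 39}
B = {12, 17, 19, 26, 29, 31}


Set A = {25, 38, 39}
Set B = {12, 17, 19, 26, 29, 31}
A △ B = (A \ B) ∪ (B \ A)
Elements in A but not B: {25, 38, 39}
Elements in B but not A: {12, 17, 19, 26, 29, 31}
A △ B = {12, 17, 19, 25, 26, 29, 31, 38, 39}

{12, 17, 19, 25, 26, 29, 31, 38, 39}


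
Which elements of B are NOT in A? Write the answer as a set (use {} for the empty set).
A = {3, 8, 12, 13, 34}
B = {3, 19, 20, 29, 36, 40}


Set A = {3, 8, 12, 13, 34}
Set B = {3, 19, 20, 29, 36, 40}
Check each element of B against A:
3 ∈ A, 19 ∉ A (include), 20 ∉ A (include), 29 ∉ A (include), 36 ∉ A (include), 40 ∉ A (include)
Elements of B not in A: {19, 20, 29, 36, 40}

{19, 20, 29, 36, 40}


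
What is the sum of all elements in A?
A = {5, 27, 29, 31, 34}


Set A = {5, 27, 29, 31, 34}
Sum = 5 + 27 + 29 + 31 + 34 = 126

126


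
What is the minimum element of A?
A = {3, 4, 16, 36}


Set A = {3, 4, 16, 36}
Elements in ascending order: 3, 4, 16, 36
The smallest element is 3.

3
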